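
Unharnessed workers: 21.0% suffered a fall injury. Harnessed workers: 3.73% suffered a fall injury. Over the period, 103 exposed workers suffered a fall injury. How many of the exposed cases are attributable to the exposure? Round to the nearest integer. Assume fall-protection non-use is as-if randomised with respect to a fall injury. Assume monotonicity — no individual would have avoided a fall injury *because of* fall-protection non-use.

p₁ = 0.21, p₀ = 0.0373.
PN = (p₁ − p₀)/p₁ = (0.21 − 0.0373) / 0.21 ≈ 0.82238.
Attributable cases ≈ PN × (exposed cases) = 0.82238 × 103 ≈ 84.71.

about 85 cases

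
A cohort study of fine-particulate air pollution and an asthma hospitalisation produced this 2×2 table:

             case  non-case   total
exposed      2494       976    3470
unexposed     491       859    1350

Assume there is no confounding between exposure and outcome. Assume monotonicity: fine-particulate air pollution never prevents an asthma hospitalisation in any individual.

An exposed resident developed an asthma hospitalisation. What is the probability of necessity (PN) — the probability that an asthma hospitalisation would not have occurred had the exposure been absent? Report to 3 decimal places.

PN ≈ 0.494

p₁ = P(outcome | exposed) = 2494/3470 = 0.71873
p₀ = P(outcome | unexposed) = 491/1350 = 0.3637
Under exogeneity and monotonicity, PN = (p₁ − p₀)/p₁.
PN = (0.71873 − 0.3637) / 0.71873 ≈ 0.4940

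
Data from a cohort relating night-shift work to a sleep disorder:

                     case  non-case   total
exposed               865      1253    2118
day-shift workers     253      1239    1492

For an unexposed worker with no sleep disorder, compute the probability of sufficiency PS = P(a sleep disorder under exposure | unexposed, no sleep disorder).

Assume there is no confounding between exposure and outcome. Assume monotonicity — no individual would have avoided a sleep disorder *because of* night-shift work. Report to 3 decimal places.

PS ≈ 0.288

p₁ = P(outcome | exposed) = 865/2118 = 0.4084
p₀ = P(outcome | unexposed) = 253/1492 = 0.16957
Under exogeneity and monotonicity, PS = (p₁ − p₀)/(1 − p₀).
PS = (0.4084 − 0.16957) / 0.83043 ≈ 0.2876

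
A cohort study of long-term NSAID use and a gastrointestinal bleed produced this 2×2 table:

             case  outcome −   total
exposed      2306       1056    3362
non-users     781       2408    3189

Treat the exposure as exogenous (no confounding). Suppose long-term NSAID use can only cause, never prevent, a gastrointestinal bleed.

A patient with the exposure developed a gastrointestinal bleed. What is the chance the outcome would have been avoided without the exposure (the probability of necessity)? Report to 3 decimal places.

p₁ = P(outcome | exposed) = 2306/3362 = 0.6859
p₀ = P(outcome | unexposed) = 781/3189 = 0.2449
Under exogeneity and monotonicity, PN = (p₁ − p₀)/p₁.
PN = (0.6859 − 0.2449) / 0.6859 ≈ 0.6429

PN ≈ 0.643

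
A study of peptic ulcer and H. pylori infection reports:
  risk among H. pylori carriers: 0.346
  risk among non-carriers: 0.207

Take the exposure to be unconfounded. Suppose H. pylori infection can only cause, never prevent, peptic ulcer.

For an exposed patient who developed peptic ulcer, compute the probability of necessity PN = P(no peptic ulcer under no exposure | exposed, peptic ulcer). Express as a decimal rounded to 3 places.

Let p₁ = 0.346, p₀ = 0.207.
Under exogeneity and monotonicity, PN = (p₁ − p₀) / p₁.
PN = (0.346 − 0.207) / 0.346 = 0.139 / 0.346 ≈ 0.4017

PN ≈ 0.402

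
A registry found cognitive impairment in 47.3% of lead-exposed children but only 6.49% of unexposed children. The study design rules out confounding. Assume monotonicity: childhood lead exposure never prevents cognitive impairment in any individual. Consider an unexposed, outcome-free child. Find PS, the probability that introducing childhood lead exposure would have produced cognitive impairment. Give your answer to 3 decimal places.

p₁ = 0.473, p₀ = 0.0649.
Under exogeneity and monotonicity, PS = (p₁ − p₀) / (1 − p₀).
PS = (0.473 − 0.0649) / (1 − 0.0649) = 0.4081 / 0.9351 ≈ 0.4364

PS ≈ 0.436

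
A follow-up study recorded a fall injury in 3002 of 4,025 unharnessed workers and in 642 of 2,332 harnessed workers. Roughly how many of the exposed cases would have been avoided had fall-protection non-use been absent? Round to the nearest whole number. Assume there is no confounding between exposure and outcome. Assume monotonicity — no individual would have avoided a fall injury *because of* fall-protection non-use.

p₁ = P(outcome | exposed) = 3002/4025 = 0.74584
p₀ = P(outcome | unexposed) = 642/2332 = 0.2753
PN = (p₁ − p₀)/p₁ = (0.74584 − 0.2753) / 0.74584 ≈ 0.63089.
Attributable cases ≈ PN × (exposed cases) = 0.63089 × 3002 ≈ 1893.92.

about 1894 cases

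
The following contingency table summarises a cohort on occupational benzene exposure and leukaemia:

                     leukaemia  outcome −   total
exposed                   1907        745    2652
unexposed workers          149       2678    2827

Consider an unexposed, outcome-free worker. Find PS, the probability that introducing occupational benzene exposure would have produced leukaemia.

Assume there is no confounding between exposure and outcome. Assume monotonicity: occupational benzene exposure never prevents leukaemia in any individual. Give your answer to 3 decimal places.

p₁ = P(outcome | exposed) = 1907/2652 = 0.71908
p₀ = P(outcome | unexposed) = 149/2827 = 0.052706
Under exogeneity and monotonicity, PS = (p₁ − p₀)/(1 − p₀).
PS = (0.71908 − 0.052706) / 0.94729 ≈ 0.7034

PS ≈ 0.703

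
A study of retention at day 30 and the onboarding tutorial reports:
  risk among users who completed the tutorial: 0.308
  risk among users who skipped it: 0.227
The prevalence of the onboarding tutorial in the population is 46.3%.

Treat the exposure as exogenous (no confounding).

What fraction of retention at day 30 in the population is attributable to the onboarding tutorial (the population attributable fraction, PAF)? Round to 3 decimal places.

PAF ≈ 0.142

Let p₁ = 0.308, p₀ = 0.227.
Overall risk P(Y=1) = π·p₁ + (1−π)·p₀ = 0.463×0.308 + 0.537×0.227 = 0.2645.
Under exogeneity, PAF = [P(Y=1) − p₀] / P(Y=1).
PAF = (0.2645 − 0.227) / 0.2645 ≈ 0.1418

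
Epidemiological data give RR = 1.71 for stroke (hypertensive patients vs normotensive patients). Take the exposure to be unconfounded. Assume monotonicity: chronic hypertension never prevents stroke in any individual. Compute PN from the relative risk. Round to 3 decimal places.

PN ≈ 0.415

Under exogeneity and monotonicity, PN = (RR − 1) / RR = 1 − 1/RR.
PN = (1.71 − 1) / 1.71 = 0.71 / 1.71 ≈ 0.4152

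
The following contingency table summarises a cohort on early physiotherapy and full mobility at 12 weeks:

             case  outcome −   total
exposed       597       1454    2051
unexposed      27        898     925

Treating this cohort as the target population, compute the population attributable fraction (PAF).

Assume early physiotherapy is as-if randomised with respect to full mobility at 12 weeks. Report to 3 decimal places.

p₁ = P(outcome | exposed) = 597/2051 = 0.29108
p₀ = P(outcome | unexposed) = 27/925 = 0.029189
Exposure prevalence π = 2051/2976 = 0.68918; overall risk P(Y=1) = 0.20968.
Under exogeneity, PAF = [P(Y=1) − p₀]/P(Y=1).
PAF = (0.20968 − 0.029189) / 0.20968 ≈ 0.8608

PAF ≈ 0.861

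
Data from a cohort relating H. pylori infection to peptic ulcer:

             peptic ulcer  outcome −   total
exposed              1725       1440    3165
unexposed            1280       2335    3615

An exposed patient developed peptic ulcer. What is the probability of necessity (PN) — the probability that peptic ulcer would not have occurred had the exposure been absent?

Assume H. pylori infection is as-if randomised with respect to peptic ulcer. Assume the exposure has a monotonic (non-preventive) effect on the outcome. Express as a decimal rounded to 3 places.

p₁ = P(outcome | exposed) = 1725/3165 = 0.54502
p₀ = P(outcome | unexposed) = 1280/3615 = 0.35408
Under exogeneity and monotonicity, PN = (p₁ − p₀)/p₁.
PN = (0.54502 − 0.35408) / 0.54502 ≈ 0.3503

PN ≈ 0.350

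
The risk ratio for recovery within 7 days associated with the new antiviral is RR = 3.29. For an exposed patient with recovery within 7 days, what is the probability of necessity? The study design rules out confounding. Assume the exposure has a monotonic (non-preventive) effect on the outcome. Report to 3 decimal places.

Under exogeneity and monotonicity, PN = (RR − 1) / RR = 1 − 1/RR.
PN = (3.29 − 1) / 3.29 = 2.29 / 3.29 ≈ 0.6960

PN ≈ 0.696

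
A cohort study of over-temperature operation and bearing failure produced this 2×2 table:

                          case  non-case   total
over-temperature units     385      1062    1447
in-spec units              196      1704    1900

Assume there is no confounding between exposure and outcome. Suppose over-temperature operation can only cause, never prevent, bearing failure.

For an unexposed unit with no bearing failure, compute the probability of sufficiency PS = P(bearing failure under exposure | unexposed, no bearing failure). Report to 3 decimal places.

p₁ = P(outcome | exposed) = 385/1447 = 0.26607
p₀ = P(outcome | unexposed) = 196/1900 = 0.10316
Under exogeneity and monotonicity, PS = (p₁ − p₀) / (1 − p₀).
PS = (0.26607 − 0.10316) / (1 − 0.10316) = 0.16291 / 0.89684 ≈ 0.1816

PS ≈ 0.182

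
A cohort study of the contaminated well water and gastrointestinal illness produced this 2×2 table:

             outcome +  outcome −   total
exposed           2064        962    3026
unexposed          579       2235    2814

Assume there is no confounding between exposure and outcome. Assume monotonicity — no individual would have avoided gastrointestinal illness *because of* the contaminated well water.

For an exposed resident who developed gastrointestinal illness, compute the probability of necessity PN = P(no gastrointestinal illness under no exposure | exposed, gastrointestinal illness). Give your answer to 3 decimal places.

p₁ = P(outcome | exposed) = 2064/3026 = 0.68209
p₀ = P(outcome | unexposed) = 579/2814 = 0.20576
Under exogeneity and monotonicity, PN = (p₁ − p₀)/p₁.
PN = (0.68209 − 0.20576) / 0.68209 ≈ 0.6983

PN ≈ 0.698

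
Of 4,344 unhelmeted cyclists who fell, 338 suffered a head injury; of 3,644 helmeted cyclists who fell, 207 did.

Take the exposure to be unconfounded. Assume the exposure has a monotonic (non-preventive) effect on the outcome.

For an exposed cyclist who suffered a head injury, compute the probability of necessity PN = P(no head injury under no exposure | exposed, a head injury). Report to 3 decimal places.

PN ≈ 0.270

p₁ = P(outcome | exposed) = 338/4344 = 0.077808
p₀ = P(outcome | unexposed) = 207/3644 = 0.056806
Under exogeneity and monotonicity, PN = (p₁ − p₀) / p₁.
PN = (0.077808 − 0.056806) / 0.077808 = 0.021003 / 0.077808 ≈ 0.2699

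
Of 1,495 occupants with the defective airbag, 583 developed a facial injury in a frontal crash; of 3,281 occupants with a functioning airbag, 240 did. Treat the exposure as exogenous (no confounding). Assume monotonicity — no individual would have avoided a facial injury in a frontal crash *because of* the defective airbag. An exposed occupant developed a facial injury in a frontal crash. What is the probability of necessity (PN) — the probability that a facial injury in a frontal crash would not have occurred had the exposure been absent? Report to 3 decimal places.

PN ≈ 0.812

p₁ = P(outcome | exposed) = 583/1495 = 0.38997
p₀ = P(outcome | unexposed) = 240/3281 = 0.073148
Under exogeneity and monotonicity, PN = (p₁ − p₀) / p₁.
PN = (0.38997 − 0.073148) / 0.38997 = 0.31682 / 0.38997 ≈ 0.8124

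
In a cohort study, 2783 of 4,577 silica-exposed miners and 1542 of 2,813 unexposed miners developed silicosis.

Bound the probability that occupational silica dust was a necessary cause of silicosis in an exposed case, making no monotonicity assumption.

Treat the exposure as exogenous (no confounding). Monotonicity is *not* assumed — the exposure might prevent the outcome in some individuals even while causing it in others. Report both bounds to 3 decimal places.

p₁ = P(outcome | exposed) = 2783/4577 = 0.60804
p₀ = P(outcome | unexposed) = 1542/2813 = 0.54817
Under exogeneity alone the bounds on PN are max{0,(p₁−p₀)/p₁} ≤ PN ≤ min{1,(1−p₀)/p₁}.
  lower = (p₁ − p₀)/p₁ = 0.059871 / 0.60804 ≈ 0.0985
  upper = min{1, (1 − p₀)/p₁} = 0.45183 / 0.60804 ≈ 0.7431

0.098 ≤ PN ≤ 0.743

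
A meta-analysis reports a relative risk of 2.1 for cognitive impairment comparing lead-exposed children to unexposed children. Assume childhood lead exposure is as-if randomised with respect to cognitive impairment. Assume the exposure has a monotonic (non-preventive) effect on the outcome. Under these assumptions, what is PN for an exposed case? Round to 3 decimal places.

PN ≈ 0.524

Under exogeneity and monotonicity, PN = (RR − 1) / RR = 1 − 1/RR.
PN = (2.1 − 1) / 2.1 = 1.1 / 2.1 ≈ 0.5238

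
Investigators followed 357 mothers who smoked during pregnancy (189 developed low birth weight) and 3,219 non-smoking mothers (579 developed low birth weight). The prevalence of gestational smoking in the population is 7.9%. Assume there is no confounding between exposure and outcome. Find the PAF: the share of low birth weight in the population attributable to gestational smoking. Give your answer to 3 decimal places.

p₁ = P(outcome | exposed) = 189/357 = 0.52941
p₀ = P(outcome | unexposed) = 579/3219 = 0.17987
Overall risk P(Y=1) = π·p₁ + (1−π)·p₀ = 0.079×0.52941 + 0.921×0.17987 = 0.20748.
Under exogeneity, PAF = [P(Y=1) − p₀] / P(Y=1).
PAF = (0.20748 − 0.17987) / 0.20748 ≈ 0.1331

PAF ≈ 0.133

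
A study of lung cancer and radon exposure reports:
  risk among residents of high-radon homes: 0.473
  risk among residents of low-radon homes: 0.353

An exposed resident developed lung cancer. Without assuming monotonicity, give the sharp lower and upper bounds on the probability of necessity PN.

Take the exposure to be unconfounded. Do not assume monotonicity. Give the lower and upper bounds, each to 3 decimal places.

0.254 ≤ PN ≤ 1.000

Let p₁ = 0.473, p₀ = 0.353.
Under exogeneity alone the bounds on PN are max{0,(p₁−p₀)/p₁} ≤ PN ≤ min{1,(1−p₀)/p₁}.
  lower = (p₁ − p₀)/p₁ = 0.12 / 0.473 ≈ 0.2537
  upper = min{1, (1 − p₀)/p₁} = 0.647 / 0.473 ≈ 1.3679 → capped at 1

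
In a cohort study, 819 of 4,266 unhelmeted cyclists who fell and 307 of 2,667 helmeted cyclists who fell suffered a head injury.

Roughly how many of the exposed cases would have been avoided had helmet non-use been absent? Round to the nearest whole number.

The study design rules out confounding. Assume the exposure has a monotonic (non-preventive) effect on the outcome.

about 328 cases

p₁ = P(outcome | exposed) = 819/4266 = 0.19198
p₀ = P(outcome | unexposed) = 307/2667 = 0.11511
PN = (p₁ − p₀)/p₁ = (0.19198 − 0.11511) / 0.19198 ≈ 0.40041.
Attributable cases ≈ PN × (exposed cases) = 0.40041 × 819 ≈ 327.94.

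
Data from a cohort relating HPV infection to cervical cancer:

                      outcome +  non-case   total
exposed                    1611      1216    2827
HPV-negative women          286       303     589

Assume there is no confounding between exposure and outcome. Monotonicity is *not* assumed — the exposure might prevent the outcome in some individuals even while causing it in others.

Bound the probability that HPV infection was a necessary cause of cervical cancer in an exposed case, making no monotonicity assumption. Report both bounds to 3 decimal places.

0.148 ≤ PN ≤ 0.903

p₁ = P(outcome | exposed) = 1611/2827 = 0.56986
p₀ = P(outcome | unexposed) = 286/589 = 0.48557
Under exogeneity alone the bounds on PN are max{0,(p₁−p₀)/p₁} ≤ PN ≤ min{1,(1−p₀)/p₁}.
  lower = (p₁ − p₀)/p₁ = 0.084293 / 0.56986 ≈ 0.1479
  upper = min{1, (1 − p₀)/p₁} = 0.51443 / 0.56986 ≈ 0.9027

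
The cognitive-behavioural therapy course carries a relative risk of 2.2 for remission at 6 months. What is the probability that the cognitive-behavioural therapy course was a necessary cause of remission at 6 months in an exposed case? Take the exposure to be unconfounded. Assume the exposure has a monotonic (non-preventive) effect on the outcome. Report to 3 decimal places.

PN ≈ 0.545

Under exogeneity and monotonicity, PN = (RR − 1) / RR = 1 − 1/RR.
PN = (2.2 − 1) / 2.2 = 1.2 / 2.2 ≈ 0.5455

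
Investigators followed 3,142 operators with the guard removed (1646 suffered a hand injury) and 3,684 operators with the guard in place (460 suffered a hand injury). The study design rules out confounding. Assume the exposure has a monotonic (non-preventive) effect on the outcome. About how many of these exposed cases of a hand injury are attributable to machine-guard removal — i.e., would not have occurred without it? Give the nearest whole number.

about 1254 cases

p₁ = P(outcome | exposed) = 1646/3142 = 0.52387
p₀ = P(outcome | unexposed) = 460/3684 = 0.12486
PN = (p₁ − p₀)/p₁ = (0.52387 − 0.12486) / 0.52387 ≈ 0.76165.
Attributable cases ≈ PN × (exposed cases) = 0.76165 × 1646 ≈ 1253.68.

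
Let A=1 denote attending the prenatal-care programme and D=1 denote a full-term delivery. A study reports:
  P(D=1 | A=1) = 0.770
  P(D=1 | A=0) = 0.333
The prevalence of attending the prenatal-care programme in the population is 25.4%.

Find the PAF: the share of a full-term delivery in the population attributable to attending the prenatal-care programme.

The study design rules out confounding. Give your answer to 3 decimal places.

Let p₁ = 0.77, p₀ = 0.333.
Overall risk P(Y=1) = π·p₁ + (1−π)·p₀ = 0.254×0.77 + 0.746×0.333 = 0.444.
Under exogeneity, PAF = [P(Y=1) − p₀] / P(Y=1).
PAF = (0.444 − 0.333) / 0.444 ≈ 0.2500

PAF ≈ 0.250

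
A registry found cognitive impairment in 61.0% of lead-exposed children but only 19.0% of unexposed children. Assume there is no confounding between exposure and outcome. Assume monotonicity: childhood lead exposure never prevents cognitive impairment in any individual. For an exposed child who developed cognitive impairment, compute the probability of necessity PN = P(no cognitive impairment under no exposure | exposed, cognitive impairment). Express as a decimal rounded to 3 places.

p₁ = 0.61, p₀ = 0.19.
Under exogeneity and monotonicity, PN = (p₁ − p₀) / p₁.
PN = (0.61 − 0.19) / 0.61 = 0.42 / 0.61 ≈ 0.6885

PN ≈ 0.689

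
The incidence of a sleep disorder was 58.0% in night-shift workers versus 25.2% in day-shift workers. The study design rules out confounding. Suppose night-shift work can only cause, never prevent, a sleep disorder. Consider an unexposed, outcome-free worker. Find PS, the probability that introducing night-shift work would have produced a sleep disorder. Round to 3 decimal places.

PS ≈ 0.439

p₁ = 0.58, p₀ = 0.252.
Under exogeneity and monotonicity, PS = (p₁ − p₀) / (1 − p₀).
PS = (0.58 − 0.252) / (1 − 0.252) = 0.328 / 0.748 ≈ 0.4385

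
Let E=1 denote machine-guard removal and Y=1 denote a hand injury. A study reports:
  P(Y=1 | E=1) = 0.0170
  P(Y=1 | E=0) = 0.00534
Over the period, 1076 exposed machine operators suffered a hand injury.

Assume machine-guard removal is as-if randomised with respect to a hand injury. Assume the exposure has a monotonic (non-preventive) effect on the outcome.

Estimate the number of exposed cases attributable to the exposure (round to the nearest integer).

about 738 cases

Let p₁ = 0.017, p₀ = 0.00534.
PN = (p₁ − p₀)/p₁ = (0.017 − 0.00534) / 0.017 ≈ 0.68588.
Attributable cases ≈ PN × (exposed cases) = 0.68588 × 1076 ≈ 738.01.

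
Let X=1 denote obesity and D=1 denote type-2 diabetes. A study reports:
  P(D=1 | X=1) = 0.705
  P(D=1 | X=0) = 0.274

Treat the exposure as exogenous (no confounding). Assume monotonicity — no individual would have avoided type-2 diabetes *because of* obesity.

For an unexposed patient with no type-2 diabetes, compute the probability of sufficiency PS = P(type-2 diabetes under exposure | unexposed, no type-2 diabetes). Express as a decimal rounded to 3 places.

Let p₁ = 0.705, p₀ = 0.274.
Under exogeneity and monotonicity, PS = (p₁ − p₀) / (1 − p₀).
PS = (0.705 − 0.274) / (1 − 0.274) = 0.431 / 0.726 ≈ 0.5937

PS ≈ 0.594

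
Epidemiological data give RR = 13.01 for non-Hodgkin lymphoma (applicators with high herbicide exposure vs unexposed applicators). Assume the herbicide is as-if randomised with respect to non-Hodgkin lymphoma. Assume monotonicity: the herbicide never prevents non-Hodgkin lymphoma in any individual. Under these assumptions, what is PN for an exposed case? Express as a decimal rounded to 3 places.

Under exogeneity and monotonicity, PN = (RR − 1) / RR = 1 − 1/RR.
PN = (13.01 − 1) / 13.01 = 12.01 / 13.01 ≈ 0.9231

PN ≈ 0.923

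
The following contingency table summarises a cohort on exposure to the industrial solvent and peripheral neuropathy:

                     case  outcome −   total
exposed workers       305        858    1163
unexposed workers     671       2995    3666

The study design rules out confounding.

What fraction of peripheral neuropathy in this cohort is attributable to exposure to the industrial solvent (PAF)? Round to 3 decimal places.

p₁ = P(outcome | exposed) = 305/1163 = 0.26225
p₀ = P(outcome | unexposed) = 671/3666 = 0.18303
Exposure prevalence π = 1163/4829 = 0.24084; overall risk P(Y=1) = 0.20211.
Under exogeneity, PAF = [P(Y=1) − p₀]/P(Y=1).
PAF = (0.20211 − 0.18303) / 0.20211 ≈ 0.0944

PAF ≈ 0.094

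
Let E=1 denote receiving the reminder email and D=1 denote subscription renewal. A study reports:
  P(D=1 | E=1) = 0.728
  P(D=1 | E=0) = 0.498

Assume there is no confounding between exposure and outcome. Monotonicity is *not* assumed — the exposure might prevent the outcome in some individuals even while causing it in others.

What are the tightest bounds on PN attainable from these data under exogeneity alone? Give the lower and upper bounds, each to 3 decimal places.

0.316 ≤ PN ≤ 0.690

Let p₁ = 0.728, p₀ = 0.498.
Under exogeneity alone the bounds on PN are max{0,(p₁−p₀)/p₁} ≤ PN ≤ min{1,(1−p₀)/p₁}.
  lower = (p₁ − p₀)/p₁ = 0.23 / 0.728 ≈ 0.3159
  upper = min{1, (1 − p₀)/p₁} = 0.502 / 0.728 ≈ 0.6896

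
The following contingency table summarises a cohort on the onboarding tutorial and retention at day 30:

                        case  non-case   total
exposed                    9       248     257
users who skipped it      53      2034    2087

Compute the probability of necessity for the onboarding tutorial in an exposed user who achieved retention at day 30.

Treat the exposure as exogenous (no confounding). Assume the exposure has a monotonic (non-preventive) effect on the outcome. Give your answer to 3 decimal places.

p₁ = P(outcome | exposed) = 9/257 = 0.035019
p₀ = P(outcome | unexposed) = 53/2087 = 0.025395
Under exogeneity and monotonicity, PN = (p₁ − p₀)/p₁.
PN = (0.035019 − 0.025395) / 0.035019 ≈ 0.2748

PN ≈ 0.275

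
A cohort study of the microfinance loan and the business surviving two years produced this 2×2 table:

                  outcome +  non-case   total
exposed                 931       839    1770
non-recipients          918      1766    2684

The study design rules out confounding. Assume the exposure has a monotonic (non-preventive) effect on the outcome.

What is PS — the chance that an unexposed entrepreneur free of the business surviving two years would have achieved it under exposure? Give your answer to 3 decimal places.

PS ≈ 0.280

p₁ = P(outcome | exposed) = 931/1770 = 0.52599
p₀ = P(outcome | unexposed) = 918/2684 = 0.34203
Under exogeneity and monotonicity, PS = (p₁ − p₀) / (1 − p₀).
PS = (0.52599 − 0.34203) / (1 − 0.34203) = 0.18396 / 0.65797 ≈ 0.2796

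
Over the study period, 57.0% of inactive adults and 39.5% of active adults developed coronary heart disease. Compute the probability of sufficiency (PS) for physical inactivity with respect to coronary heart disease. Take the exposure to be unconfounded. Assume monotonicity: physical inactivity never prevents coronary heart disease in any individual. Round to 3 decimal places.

p₁ = 0.57, p₀ = 0.395.
Under exogeneity and monotonicity, PS = (p₁ − p₀) / (1 − p₀).
PS = (0.57 − 0.395) / (1 − 0.395) = 0.175 / 0.605 ≈ 0.2893

PS ≈ 0.289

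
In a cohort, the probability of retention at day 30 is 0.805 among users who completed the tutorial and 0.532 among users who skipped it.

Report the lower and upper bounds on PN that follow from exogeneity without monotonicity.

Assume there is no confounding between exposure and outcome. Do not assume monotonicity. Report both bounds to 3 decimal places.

0.339 ≤ PN ≤ 0.581

Let p₁ = 0.805, p₀ = 0.532.
Under exogeneity alone the bounds on PN are max{0,(p₁−p₀)/p₁} ≤ PN ≤ min{1,(1−p₀)/p₁}.
  lower = (p₁ − p₀)/p₁ = 0.273 / 0.805 ≈ 0.3391
  upper = min{1, (1 − p₀)/p₁} = 0.468 / 0.805 ≈ 0.5814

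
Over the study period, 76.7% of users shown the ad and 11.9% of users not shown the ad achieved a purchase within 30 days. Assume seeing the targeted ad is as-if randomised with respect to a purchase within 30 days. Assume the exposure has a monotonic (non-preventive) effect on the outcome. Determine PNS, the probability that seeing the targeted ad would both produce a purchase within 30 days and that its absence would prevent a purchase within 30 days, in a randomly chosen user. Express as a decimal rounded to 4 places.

p₁ = 0.767, p₀ = 0.119.
Under exogeneity and monotonicity, PNS = p₁ − p₀.
PNS = 0.767 − 0.119 = 0.648

PNS ≈ 0.6480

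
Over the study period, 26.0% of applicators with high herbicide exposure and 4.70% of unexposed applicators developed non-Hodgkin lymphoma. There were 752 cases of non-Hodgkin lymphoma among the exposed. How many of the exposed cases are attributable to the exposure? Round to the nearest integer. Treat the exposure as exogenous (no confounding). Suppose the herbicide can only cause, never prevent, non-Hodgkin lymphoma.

p₁ = 0.26, p₀ = 0.047.
PN = (p₁ − p₀)/p₁ = (0.26 − 0.047) / 0.26 ≈ 0.81923.
Attributable cases ≈ PN × (exposed cases) = 0.81923 × 752 ≈ 616.06.

about 616 cases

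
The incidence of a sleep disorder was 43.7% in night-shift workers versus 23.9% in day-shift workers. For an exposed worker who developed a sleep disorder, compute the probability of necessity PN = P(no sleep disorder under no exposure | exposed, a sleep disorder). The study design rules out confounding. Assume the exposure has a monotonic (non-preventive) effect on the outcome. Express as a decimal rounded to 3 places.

p₁ = 0.437, p₀ = 0.239.
Under exogeneity and monotonicity, PN = (p₁ − p₀) / p₁.
PN = (0.437 − 0.239) / 0.437 = 0.198 / 0.437 ≈ 0.4531

PN ≈ 0.453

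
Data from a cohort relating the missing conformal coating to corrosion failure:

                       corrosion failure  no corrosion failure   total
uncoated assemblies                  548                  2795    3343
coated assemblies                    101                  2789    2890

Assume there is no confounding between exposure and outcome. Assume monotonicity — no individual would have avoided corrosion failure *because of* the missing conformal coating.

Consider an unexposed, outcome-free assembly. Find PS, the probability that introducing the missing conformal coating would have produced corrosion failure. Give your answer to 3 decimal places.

p₁ = P(outcome | exposed) = 548/3343 = 0.16392
p₀ = P(outcome | unexposed) = 101/2890 = 0.034948
Under exogeneity and monotonicity, PS = (p₁ − p₀)/(1 − p₀).
PS = (0.16392 − 0.034948) / 0.96505 ≈ 0.1336

PS ≈ 0.134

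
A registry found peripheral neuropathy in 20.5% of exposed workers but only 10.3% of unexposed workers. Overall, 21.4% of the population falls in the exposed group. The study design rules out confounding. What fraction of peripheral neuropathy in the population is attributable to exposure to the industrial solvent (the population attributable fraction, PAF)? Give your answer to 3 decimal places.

PAF ≈ 0.175

p₁ = 0.205, p₀ = 0.103.
Overall risk P(Y=1) = π·p₁ + (1−π)·p₀ = 0.214×0.205 + 0.786×0.103 = 0.12483.
Under exogeneity, PAF = [P(Y=1) − p₀] / P(Y=1).
PAF = (0.12483 − 0.103) / 0.12483 ≈ 0.1749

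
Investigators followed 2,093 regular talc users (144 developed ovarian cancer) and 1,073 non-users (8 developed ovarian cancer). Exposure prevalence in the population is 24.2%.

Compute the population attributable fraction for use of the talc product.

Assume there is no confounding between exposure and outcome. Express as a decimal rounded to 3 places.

PAF ≈ 0.666

p₁ = P(outcome | exposed) = 144/2093 = 0.068801
p₀ = P(outcome | unexposed) = 8/1073 = 0.0074557
Overall risk P(Y=1) = π·p₁ + (1−π)·p₀ = 0.242×0.068801 + 0.758×0.0074557 = 0.022301.
Under exogeneity, PAF = [P(Y=1) − p₀] / P(Y=1).
PAF = (0.022301 − 0.0074557) / 0.022301 ≈ 0.6657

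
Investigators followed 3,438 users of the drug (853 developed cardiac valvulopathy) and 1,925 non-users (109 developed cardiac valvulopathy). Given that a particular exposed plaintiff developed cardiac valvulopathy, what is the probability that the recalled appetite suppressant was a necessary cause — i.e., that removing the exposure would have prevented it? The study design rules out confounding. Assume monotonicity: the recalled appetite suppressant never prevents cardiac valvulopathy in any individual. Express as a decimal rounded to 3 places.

p₁ = P(outcome | exposed) = 853/3438 = 0.24811
p₀ = P(outcome | unexposed) = 109/1925 = 0.056623
Under exogeneity and monotonicity, PN = (p₁ − p₀) / p₁.
PN = (0.24811 − 0.056623) / 0.24811 = 0.19149 / 0.24811 ≈ 0.7718

PN ≈ 0.772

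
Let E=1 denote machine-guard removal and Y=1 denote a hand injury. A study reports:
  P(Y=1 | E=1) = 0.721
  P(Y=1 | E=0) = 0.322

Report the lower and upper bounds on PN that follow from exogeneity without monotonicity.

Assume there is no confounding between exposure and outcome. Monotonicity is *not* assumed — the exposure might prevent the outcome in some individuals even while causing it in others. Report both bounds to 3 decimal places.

0.553 ≤ PN ≤ 0.940

Let p₁ = 0.721, p₀ = 0.322.
Under exogeneity alone the bounds on PN are max{0,(p₁−p₀)/p₁} ≤ PN ≤ min{1,(1−p₀)/p₁}.
  lower = (p₁ − p₀)/p₁ = 0.399 / 0.721 ≈ 0.5534
  upper = min{1, (1 − p₀)/p₁} = 0.678 / 0.721 ≈ 0.9404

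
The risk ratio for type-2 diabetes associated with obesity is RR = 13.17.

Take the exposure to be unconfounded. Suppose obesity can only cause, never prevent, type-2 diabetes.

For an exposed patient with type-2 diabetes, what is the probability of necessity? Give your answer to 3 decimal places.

PN ≈ 0.924

Under exogeneity and monotonicity, PN = (RR − 1) / RR = 1 − 1/RR.
PN = (13.17 − 1) / 13.17 = 12.17 / 13.17 ≈ 0.9241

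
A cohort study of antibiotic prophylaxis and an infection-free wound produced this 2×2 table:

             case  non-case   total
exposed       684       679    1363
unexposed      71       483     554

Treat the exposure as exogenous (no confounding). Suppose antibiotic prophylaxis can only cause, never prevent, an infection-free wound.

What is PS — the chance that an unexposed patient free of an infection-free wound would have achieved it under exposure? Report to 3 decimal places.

PS ≈ 0.429

p₁ = P(outcome | exposed) = 684/1363 = 0.50183
p₀ = P(outcome | unexposed) = 71/554 = 0.12816
Under exogeneity and monotonicity, PS = (p₁ − p₀)/(1 − p₀).
PS = (0.50183 − 0.12816) / 0.87184 ≈ 0.4286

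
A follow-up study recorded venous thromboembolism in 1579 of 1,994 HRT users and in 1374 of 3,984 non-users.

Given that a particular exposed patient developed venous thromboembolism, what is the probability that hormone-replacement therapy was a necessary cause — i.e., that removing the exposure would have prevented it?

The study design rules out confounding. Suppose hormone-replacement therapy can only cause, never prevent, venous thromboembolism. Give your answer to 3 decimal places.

PN ≈ 0.564

p₁ = P(outcome | exposed) = 1579/1994 = 0.79188
p₀ = P(outcome | unexposed) = 1374/3984 = 0.34488
Under exogeneity and monotonicity, PN = (p₁ − p₀) / p₁.
PN = (0.79188 − 0.34488) / 0.79188 = 0.447 / 0.79188 ≈ 0.5645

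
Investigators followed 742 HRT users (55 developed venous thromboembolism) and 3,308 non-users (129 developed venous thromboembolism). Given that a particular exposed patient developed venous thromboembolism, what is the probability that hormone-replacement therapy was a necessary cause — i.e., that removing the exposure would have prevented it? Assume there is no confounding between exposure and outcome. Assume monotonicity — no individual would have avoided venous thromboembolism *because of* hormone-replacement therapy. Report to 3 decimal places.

p₁ = P(outcome | exposed) = 55/742 = 0.074124
p₀ = P(outcome | unexposed) = 129/3308 = 0.038996
Under exogeneity and monotonicity, PN = (p₁ − p₀) / p₁.
PN = (0.074124 − 0.038996) / 0.074124 = 0.035128 / 0.074124 ≈ 0.4739

PN ≈ 0.474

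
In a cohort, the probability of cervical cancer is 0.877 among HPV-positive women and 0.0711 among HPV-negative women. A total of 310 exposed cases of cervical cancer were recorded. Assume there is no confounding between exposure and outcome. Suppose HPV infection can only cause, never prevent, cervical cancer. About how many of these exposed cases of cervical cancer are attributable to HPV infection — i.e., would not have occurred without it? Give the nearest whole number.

about 285 cases

Let p₁ = 0.877, p₀ = 0.0711.
PN = (p₁ − p₀)/p₁ = (0.877 − 0.0711) / 0.877 ≈ 0.91893.
Attributable cases ≈ PN × (exposed cases) = 0.91893 × 310 ≈ 284.87.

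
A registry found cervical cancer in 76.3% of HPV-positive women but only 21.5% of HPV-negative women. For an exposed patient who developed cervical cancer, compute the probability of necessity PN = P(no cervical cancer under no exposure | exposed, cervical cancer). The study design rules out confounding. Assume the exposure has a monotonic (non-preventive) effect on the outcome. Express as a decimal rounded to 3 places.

p₁ = 0.763, p₀ = 0.215.
Under exogeneity and monotonicity, PN = (p₁ − p₀) / p₁.
PN = (0.763 − 0.215) / 0.763 = 0.548 / 0.763 ≈ 0.7182

PN ≈ 0.718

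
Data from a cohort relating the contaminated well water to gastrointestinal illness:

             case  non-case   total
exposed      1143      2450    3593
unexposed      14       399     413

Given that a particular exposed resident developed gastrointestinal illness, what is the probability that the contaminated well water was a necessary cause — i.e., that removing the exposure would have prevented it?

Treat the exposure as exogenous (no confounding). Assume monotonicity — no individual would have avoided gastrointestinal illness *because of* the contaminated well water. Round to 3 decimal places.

p₁ = P(outcome | exposed) = 1143/3593 = 0.31812
p₀ = P(outcome | unexposed) = 14/413 = 0.033898
Under exogeneity and monotonicity, PN = (p₁ − p₀) / p₁.
PN = (0.31812 − 0.033898) / 0.31812 = 0.28422 / 0.31812 ≈ 0.8934

PN ≈ 0.893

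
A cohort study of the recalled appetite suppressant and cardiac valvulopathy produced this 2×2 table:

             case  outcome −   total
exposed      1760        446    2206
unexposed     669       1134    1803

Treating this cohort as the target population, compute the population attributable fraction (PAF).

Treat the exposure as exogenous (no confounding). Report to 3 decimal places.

PAF ≈ 0.388

p₁ = P(outcome | exposed) = 1760/2206 = 0.79782
p₀ = P(outcome | unexposed) = 669/1803 = 0.37105
Exposure prevalence π = 2206/4009 = 0.55026; overall risk P(Y=1) = 0.60589.
Under exogeneity, PAF = [P(Y=1) − p₀]/P(Y=1).
PAF = (0.60589 − 0.37105) / 0.60589 ≈ 0.3876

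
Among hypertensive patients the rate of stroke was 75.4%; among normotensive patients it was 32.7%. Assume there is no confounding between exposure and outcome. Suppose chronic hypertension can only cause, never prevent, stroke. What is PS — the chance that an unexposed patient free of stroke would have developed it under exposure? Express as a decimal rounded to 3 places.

p₁ = 0.754, p₀ = 0.327.
Under exogeneity and monotonicity, PS = (p₁ − p₀) / (1 − p₀).
PS = (0.754 − 0.327) / (1 − 0.327) = 0.427 / 0.673 ≈ 0.6345

PS ≈ 0.634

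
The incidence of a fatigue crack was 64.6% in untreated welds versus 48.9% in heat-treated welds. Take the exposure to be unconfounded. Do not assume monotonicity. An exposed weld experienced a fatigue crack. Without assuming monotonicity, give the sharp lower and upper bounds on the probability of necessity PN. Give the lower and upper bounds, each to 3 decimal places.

0.243 ≤ PN ≤ 0.791

p₁ = 0.646, p₀ = 0.489.
Under exogeneity alone the bounds on PN are max{0,(p₁−p₀)/p₁} ≤ PN ≤ min{1,(1−p₀)/p₁}.
  lower = (p₁ − p₀)/p₁ = 0.157 / 0.646 ≈ 0.2430
  upper = min{1, (1 − p₀)/p₁} = 0.511 / 0.646 ≈ 0.7910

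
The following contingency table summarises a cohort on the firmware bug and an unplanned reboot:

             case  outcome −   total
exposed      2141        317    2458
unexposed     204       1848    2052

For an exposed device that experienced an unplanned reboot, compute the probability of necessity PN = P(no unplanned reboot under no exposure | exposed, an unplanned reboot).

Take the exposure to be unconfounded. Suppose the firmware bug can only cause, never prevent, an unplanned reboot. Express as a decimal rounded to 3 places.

p₁ = P(outcome | exposed) = 2141/2458 = 0.87103
p₀ = P(outcome | unexposed) = 204/2052 = 0.099415
Under exogeneity and monotonicity, PN = (p₁ − p₀)/p₁.
PN = (0.87103 − 0.099415) / 0.87103 ≈ 0.8859

PN ≈ 0.886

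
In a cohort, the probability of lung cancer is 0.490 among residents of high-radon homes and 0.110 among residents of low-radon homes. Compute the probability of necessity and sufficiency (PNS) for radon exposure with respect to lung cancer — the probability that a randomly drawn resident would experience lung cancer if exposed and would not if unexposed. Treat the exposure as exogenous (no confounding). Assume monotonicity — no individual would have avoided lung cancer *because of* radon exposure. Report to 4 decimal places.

PNS ≈ 0.3800

Let p₁ = 0.49, p₀ = 0.11.
Under exogeneity and monotonicity, PNS = p₁ − p₀.
PNS = 0.49 − 0.11 = 0.38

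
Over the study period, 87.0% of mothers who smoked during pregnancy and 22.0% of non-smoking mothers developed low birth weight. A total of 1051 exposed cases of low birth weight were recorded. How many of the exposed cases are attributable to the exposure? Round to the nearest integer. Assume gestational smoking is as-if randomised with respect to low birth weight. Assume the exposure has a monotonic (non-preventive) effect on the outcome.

p₁ = 0.87, p₀ = 0.22.
PN = (p₁ − p₀)/p₁ = (0.87 − 0.22) / 0.87 ≈ 0.74713.
Attributable cases ≈ PN × (exposed cases) = 0.74713 × 1051 ≈ 785.23.

about 785 cases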